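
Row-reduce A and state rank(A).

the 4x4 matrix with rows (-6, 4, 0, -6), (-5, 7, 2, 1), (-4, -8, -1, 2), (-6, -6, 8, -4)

Row reduction:
R2 <- R2 - (5/6)*R1:  [    0  11/3     2     6 ]
R3 <- R3 - (2/3)*R1:  [     0  -32/3     -1      6 ]
R4 <- R4 - (1)*R1:  [   0  -10    8    2 ]
R3 <- R3 - (-32/11)*R2:  [      0       0   53/11  258/11 ]
R4 <- R4 - (-30/11)*R2:  [      0       0  148/11  202/11 ]
R4 <- R4 - (148/53)*R3:  [        0         0         0  -2498/53 ]
Row echelon form:
[ -6     4      0        -6 ]
[  0  11/3      2         6 ]
[  0     0  53/11    258/11 ]
[  0     0      0  -2498/53 ]
Nonzero rows / pivot columns: 4

rank(A) = 4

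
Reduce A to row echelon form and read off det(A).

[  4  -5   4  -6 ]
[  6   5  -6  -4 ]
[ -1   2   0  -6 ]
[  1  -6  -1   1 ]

Forward elimination:
R2 <- R2 - (3/2)*R1:  [    0  25/2   -12     5 ]
R3 <- R3 - (-1/4)*R1:  [     0    3/4      1  -15/2 ]
R4 <- R4 - (1/4)*R1:  [     0  -19/4     -2    5/2 ]
R3 <- R3 - (3/50)*R2:  [     0      0  43/25  -39/5 ]
R4 <- R4 - (-19/50)*R2:  [       0        0  -164/25     22/5 ]
R4 <- R4 - (-164/43)*R3:  [        0         0         0  -1090/43 ]
Upper-triangular form:
[ 4    -5      4        -6 ]
[ 0  25/2    -12         5 ]
[ 0     0  43/25     -39/5 ]
[ 0     0      0  -1090/43 ]
det(A) = (-1)^0 * (4) * (25/2) * (43/25) * (-1090/43) = -2180  (0 row swaps -> sign +1)

det(A) = -2180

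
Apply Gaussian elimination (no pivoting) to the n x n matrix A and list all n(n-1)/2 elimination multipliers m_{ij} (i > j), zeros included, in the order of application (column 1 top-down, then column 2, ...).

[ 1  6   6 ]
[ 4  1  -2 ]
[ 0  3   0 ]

multipliers: 4, 0, -3/23

Forward elimination:
R2 <- R2 - (4)*R1:  [   0  -23  -26 ]
R3: entry in column 1 is already 0 -> m_{31} = 0 (no row operation needed)
R3 <- R3 - (-3/23)*R2:  [      0       0  -78/23 ]
Multipliers (in order of application): m_{21} = 4, m_{31} = 0, m_{32} = -3/23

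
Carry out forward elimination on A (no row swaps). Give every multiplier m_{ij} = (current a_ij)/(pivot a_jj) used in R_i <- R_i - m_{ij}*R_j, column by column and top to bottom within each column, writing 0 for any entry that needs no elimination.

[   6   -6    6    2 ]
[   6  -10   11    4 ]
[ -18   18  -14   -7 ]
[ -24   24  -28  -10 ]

multipliers: 1, -3, -4, 0, 0, -1

Forward elimination:
R2 <- R2 - (1)*R1:  [  0  -4   5   2 ]
R3 <- R3 - (-3)*R1:  [  0   0   4  -1 ]
R4 <- R4 - (-4)*R1:  [  0   0  -4  -2 ]
R3: entry in column 2 is already 0 -> m_{32} = 0 (no row operation needed)
R4: entry in column 2 is already 0 -> m_{42} = 0 (no row operation needed)
R4 <- R4 - (-1)*R3:  [  0   0   0  -3 ]
Multipliers (in order of application): m_{21} = 1, m_{31} = -3, m_{41} = -4, m_{32} = 0, m_{42} = 0, m_{43} = -1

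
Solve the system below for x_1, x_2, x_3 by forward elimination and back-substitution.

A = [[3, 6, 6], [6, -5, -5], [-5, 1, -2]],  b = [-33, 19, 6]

(-1, -3, -2)

Forward elimination on [A|b]:
R2 <- R2 - (2)*R1:  [   0  -17  -17   85 ]
R3 <- R3 - (-5/3)*R1:  [   0   11    8  -49 ]
R3 <- R3 - (-11/17)*R2:  [  0   0  -3   6 ]
Row echelon form:
[ 3    6    6  |  -33 ]
[ 0  -17  -17  |   85 ]
[ 0    0   -3  |    6 ]
Back-substitution:
x_3 = (6) / -3 = -2
x_2 = (85 - (-17)*(-2)) / -17 = -3
x_1 = (-33 - (6)*(-3) - (6)*(-2)) / 3 = -1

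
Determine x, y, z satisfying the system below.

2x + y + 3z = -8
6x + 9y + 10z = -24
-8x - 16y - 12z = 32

Forward elimination on [A|b]:
R2 <- R2 - (3)*R1:  [ 0  6  1  0 ]
R3 <- R3 - (-4)*R1:  [   0  -12    0    0 ]
R3 <- R3 - (-2)*R2:  [ 0  0  2  0 ]
Row echelon form:
[ 2  1  3  |  -8 ]
[ 0  6  1  |   0 ]
[ 0  0  2  |   0 ]
Back-substitution:
z = (0) / 2 = 0
y = (0 - (1)*(0)) / 6 = 0
x = (-8 - (1)*(0) - (3)*(0)) / 2 = -4

(-4, 0, 0)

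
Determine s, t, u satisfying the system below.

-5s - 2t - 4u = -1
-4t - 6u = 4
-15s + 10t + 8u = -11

Forward elimination on [A|b]:
R3 <- R3 - (3)*R1:  [  0  16  20  -8 ]
R3 <- R3 - (-4)*R2:  [  0   0  -4   8 ]
Row echelon form:
[ -5  -2  -4  |  -1 ]
[  0  -4  -6  |   4 ]
[  0   0  -4  |   8 ]
Back-substitution:
u = (8) / -4 = -2
t = (4 - (-6)*(-2)) / -4 = 2
s = (-1 - (-2)*(2) - (-4)*(-2)) / -5 = 1

(1, 2, -2)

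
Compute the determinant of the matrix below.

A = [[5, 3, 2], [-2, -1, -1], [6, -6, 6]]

Forward elimination:
R2 <- R2 - (-2/5)*R1:  [    0   1/5  -1/5 ]
R3 <- R3 - (6/5)*R1:  [     0  -48/5   18/5 ]
R3 <- R3 - (-48)*R2:  [  0   0  -6 ]
Upper-triangular form:
[ 5    3     2 ]
[ 0  1/5  -1/5 ]
[ 0    0    -6 ]
det(A) = (-1)^0 * (5) * (1/5) * (-6) = -6  (0 row swaps -> sign +1)

det(A) = -6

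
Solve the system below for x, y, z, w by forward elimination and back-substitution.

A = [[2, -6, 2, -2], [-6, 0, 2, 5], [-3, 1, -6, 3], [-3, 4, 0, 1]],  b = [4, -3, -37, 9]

Forward elimination on [A|b]:
R2 <- R2 - (-3)*R1:  [   0  -18    8   -1    9 ]
R3 <- R3 - (-3/2)*R1:  [   0   -8   -3    0  -31 ]
R4 <- R4 - (-3/2)*R1:  [  0  -5   3  -2  15 ]
R3 <- R3 - (4/9)*R2:  [     0      0  -59/9    4/9    -35 ]
R4 <- R4 - (5/18)*R2:  [      0       0     7/9  -31/18    25/2 ]
R4 <- R4 - (-7/59)*R3:  [        0         0         0  -197/118   985/118 ]
Row echelon form:
[ 2   -6      2        -2  |        4 ]
[ 0  -18      8        -1  |        9 ]
[ 0    0  -59/9       4/9  |      -35 ]
[ 0    0      0  -197/118  |  985/118 ]
Back-substitution:
w = (985/118) / (-197/118) = -5
z = (-35 - (4/9)*(-5)) / (-59/9) = 5
y = (9 - (8)*(5) - (-1)*(-5)) / -18 = 2
x = (4 - (-6)*(2) - (2)*(5) - (-2)*(-5)) / 2 = -2

(-2, 2, 5, -5)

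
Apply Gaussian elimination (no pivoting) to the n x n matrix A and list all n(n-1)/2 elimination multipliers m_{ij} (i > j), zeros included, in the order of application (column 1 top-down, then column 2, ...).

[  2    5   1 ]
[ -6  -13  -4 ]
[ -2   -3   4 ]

Forward elimination:
R2 <- R2 - (-3)*R1:  [  0   2  -1 ]
R3 <- R3 - (-1)*R1:  [ 0  2  5 ]
R3 <- R3 - (1)*R2:  [ 0  0  6 ]
Multipliers (in order of application): m_{21} = -3, m_{31} = -1, m_{32} = 1

multipliers: -3, -1, 1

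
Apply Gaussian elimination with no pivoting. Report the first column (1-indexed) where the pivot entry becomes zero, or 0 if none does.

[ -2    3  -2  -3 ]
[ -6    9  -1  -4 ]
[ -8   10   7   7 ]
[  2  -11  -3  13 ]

first zero-pivot column = 2

Naive forward elimination:
R2 <- R2 - (3)*R1:  [ 0  0  5  5 ]
R3 <- R3 - (4)*R1:  [  0  -2  15  19 ]
R4 <- R4 - (-1)*R1:  [  0  -8  -5  10 ]
Matrix at this point:
[ -2   3  -2  -3 ]
[  0   0   5   5 ]
[  0  -2  15  19 ]
[  0  -8  -5  10 ]
Pivot entry (2,2) is zero but row 3 has -2 in column 2 -> naive elimination stops; a row interchange (e.g. R2 <-> R3) would be required here.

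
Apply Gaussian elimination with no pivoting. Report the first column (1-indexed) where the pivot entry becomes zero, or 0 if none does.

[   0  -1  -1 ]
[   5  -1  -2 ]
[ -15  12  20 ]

first zero-pivot column = 1

Naive forward elimination:
Pivot entry (1,1) is zero but row 2 has 5 in column 1 -> naive elimination stops; a row interchange (e.g. R1 <-> R2) would be required here.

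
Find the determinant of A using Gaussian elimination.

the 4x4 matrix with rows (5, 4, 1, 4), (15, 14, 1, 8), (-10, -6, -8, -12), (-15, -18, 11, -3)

det(A) = 120

Forward elimination:
R2 <- R2 - (3)*R1:  [  0   2  -2  -4 ]
R3 <- R3 - (-2)*R1:  [  0   2  -6  -4 ]
R4 <- R4 - (-3)*R1:  [  0  -6  14   9 ]
R3 <- R3 - (1)*R2:  [  0   0  -4   0 ]
R4 <- R4 - (-3)*R2:  [  0   0   8  -3 ]
R4 <- R4 - (-2)*R3:  [  0   0   0  -3 ]
Upper-triangular form:
[ 5  4   1   4 ]
[ 0  2  -2  -4 ]
[ 0  0  -4   0 ]
[ 0  0   0  -3 ]
det(A) = (-1)^0 * (5) * (2) * (-4) * (-3) = 120  (0 row swaps -> sign +1)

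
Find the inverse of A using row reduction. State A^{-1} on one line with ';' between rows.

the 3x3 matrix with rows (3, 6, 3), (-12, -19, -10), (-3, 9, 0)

inverse = [-2 -3/5 1/15; -2/3 -1/5 2/15; 11/3 1 -1/3]

Gauss-Jordan on [A | I]:
R1 <- (1/3)*R1:  [   1    2    1  |  1/3    0    0 ]
R2 <- R2 - (-12)*R1:  [ 0  5  2  |  4  1  0 ]
R3 <- R3 - (-3)*R1:  [  0  15   3  |   1   0   1 ]
R2 <- (1/5)*R2:  [   0    1  2/5  |  4/5  1/5    0 ]
R1 <- R1 - (2)*R2:  [      1       0     1/5  |  -19/15    -2/5       0 ]
R3 <- R3 - (15)*R2:  [   0    0   -3  |  -11   -3    1 ]
R3 <- (1/-3)*R3:  [    0     0     1  |  11/3     1  -1/3 ]
R1 <- R1 - (1/5)*R3:  [    1     0     0  |    -2  -3/5  1/15 ]
R2 <- R2 - (2/5)*R3:  [    0     1     0  |  -2/3  -1/5  2/15 ]
Right block of [I | A^{-1}] is the inverse:
[   -2  -3/5  1/15 ]
[ -2/3  -1/5  2/15 ]
[ 11/3     1  -1/3 ]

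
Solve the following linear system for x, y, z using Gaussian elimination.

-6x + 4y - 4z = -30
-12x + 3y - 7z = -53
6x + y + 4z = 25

(3, -1, 2)

Forward elimination on [A|b]:
R2 <- R2 - (2)*R1:  [  0  -5   1   7 ]
R3 <- R3 - (-1)*R1:  [  0   5   0  -5 ]
R3 <- R3 - (-1)*R2:  [ 0  0  1  2 ]
Row echelon form:
[ -6   4  -4  |  -30 ]
[  0  -5   1  |    7 ]
[  0   0   1  |    2 ]
Back-substitution:
z = (2) / 1 = 2
y = (7 - (1)*(2)) / -5 = -1
x = (-30 - (4)*(-1) - (-4)*(2)) / -6 = 3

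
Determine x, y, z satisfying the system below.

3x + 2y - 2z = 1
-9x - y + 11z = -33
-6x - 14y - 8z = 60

(3, -5, -1)

Forward elimination on [A|b]:
R2 <- R2 - (-3)*R1:  [   0    5    5  -30 ]
R3 <- R3 - (-2)*R1:  [   0  -10  -12   62 ]
R3 <- R3 - (-2)*R2:  [  0   0  -2   2 ]
Row echelon form:
[ 3  2  -2  |    1 ]
[ 0  5   5  |  -30 ]
[ 0  0  -2  |    2 ]
Back-substitution:
z = (2) / -2 = -1
y = (-30 - (5)*(-1)) / 5 = -5
x = (1 - (2)*(-5) - (-2)*(-1)) / 3 = 3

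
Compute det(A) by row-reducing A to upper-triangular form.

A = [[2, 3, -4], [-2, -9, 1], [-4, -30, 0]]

det(A) = -48

Forward elimination:
R2 <- R2 - (-1)*R1:  [  0  -6  -3 ]
R3 <- R3 - (-2)*R1:  [   0  -24   -8 ]
R3 <- R3 - (4)*R2:  [ 0  0  4 ]
Upper-triangular form:
[ 2   3  -4 ]
[ 0  -6  -3 ]
[ 0   0   4 ]
det(A) = (-1)^0 * (2) * (-6) * (4) = -48  (0 row swaps -> sign +1)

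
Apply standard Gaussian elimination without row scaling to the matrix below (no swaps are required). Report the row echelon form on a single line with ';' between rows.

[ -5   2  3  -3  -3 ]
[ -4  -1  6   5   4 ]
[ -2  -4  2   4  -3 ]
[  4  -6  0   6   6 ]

Forward elimination:
R2 <- R2 - (4/5)*R1:  [     0  -13/5   18/5   37/5   32/5 ]
R3 <- R3 - (2/5)*R1:  [     0  -24/5    4/5   26/5   -9/5 ]
R4 <- R4 - (-4/5)*R1:  [     0  -22/5   12/5   18/5   18/5 ]
R3 <- R3 - (24/13)*R2:  [       0        0   -76/13  -110/13  -177/13 ]
R4 <- R4 - (22/13)*R2:  [       0        0   -48/13  -116/13   -94/13 ]
R4 <- R4 - (12/19)*R3:  [      0       0       0  -68/19   26/19 ]
Row echelon form:
[ -5      2       3       -3       -3 ]
[  0  -13/5    18/5     37/5     32/5 ]
[  0      0  -76/13  -110/13  -177/13 ]
[  0      0       0   -68/19    26/19 ]

REF = [-5 2 3 -3 -3; 0 -13/5 18/5 37/5 32/5; 0 0 -76/13 -110/13 -177/13; 0 0 0 -68/19 26/19]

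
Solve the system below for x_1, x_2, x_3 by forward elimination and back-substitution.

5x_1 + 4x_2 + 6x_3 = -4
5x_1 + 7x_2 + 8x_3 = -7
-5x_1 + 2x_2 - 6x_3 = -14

(-2, -3, 3)

Forward elimination on [A|b]:
R2 <- R2 - (1)*R1:  [  0   3   2  -3 ]
R3 <- R3 - (-1)*R1:  [   0    6    0  -18 ]
R3 <- R3 - (2)*R2:  [   0    0   -4  -12 ]
Row echelon form:
[ 5  4   6  |   -4 ]
[ 0  3   2  |   -3 ]
[ 0  0  -4  |  -12 ]
Back-substitution:
x_3 = (-12) / -4 = 3
x_2 = (-3 - (2)*(3)) / 3 = -3
x_1 = (-4 - (4)*(-3) - (6)*(3)) / 5 = -2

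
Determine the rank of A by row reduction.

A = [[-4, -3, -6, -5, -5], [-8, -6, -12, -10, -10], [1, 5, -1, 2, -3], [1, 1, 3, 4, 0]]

rank(A) = 3

Row reduction:
R2 <- R2 - (2)*R1:  [ 0  0  0  0  0 ]
R3 <- R3 - (-1/4)*R1:  [     0   17/4   -5/2    3/4  -17/4 ]
R4 <- R4 - (-1/4)*R1:  [    0   1/4   3/2  11/4  -5/4 ]
R2 <-> R3   (pivot in column 2 was zero)
[ -4    -3    -6    -5     -5 ]
[  0  17/4  -5/2   3/4  -17/4 ]
[  0     0     0     0      0 ]
[  0   1/4   3/2  11/4   -5/4 ]
R4 <- R4 - (1/17)*R2:  [     0      0  28/17  46/17     -1 ]
R3 <-> R4   (pivot in column 3 was zero)
[ -4    -3     -6     -5     -5 ]
[  0  17/4   -5/2    3/4  -17/4 ]
[  0     0  28/17  46/17     -1 ]
[  0     0      0      0      0 ]
Row echelon form:
[ -4    -3     -6     -5     -5 ]
[  0  17/4   -5/2    3/4  -17/4 ]
[  0     0  28/17  46/17     -1 ]
[  0     0      0      0      0 ]
Nonzero rows / pivot columns: 3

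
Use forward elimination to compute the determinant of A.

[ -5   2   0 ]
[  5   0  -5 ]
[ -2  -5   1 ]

Forward elimination:
R2 <- R2 - (-1)*R1:  [  0   2  -5 ]
R3 <- R3 - (2/5)*R1:  [     0  -29/5      1 ]
R3 <- R3 - (-29/10)*R2:  [     0      0  -27/2 ]
Upper-triangular form:
[ -5  2      0 ]
[  0  2     -5 ]
[  0  0  -27/2 ]
det(A) = (-1)^0 * (-5) * (2) * (-27/2) = 135  (0 row swaps -> sign +1)

det(A) = 135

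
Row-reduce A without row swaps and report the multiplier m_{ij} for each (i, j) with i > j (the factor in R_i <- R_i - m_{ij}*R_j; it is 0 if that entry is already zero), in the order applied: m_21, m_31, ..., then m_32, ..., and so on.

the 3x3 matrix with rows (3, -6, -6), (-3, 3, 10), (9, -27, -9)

multipliers: -1, 3, 3

Forward elimination:
R2 <- R2 - (-1)*R1:  [  0  -3   4 ]
R3 <- R3 - (3)*R1:  [  0  -9   9 ]
R3 <- R3 - (3)*R2:  [  0   0  -3 ]
Multipliers (in order of application): m_{21} = -1, m_{31} = 3, m_{32} = 3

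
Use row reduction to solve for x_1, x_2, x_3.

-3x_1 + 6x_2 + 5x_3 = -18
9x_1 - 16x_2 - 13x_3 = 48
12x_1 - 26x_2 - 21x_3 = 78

Forward elimination on [A|b]:
R2 <- R2 - (-3)*R1:  [  0   2   2  -6 ]
R3 <- R3 - (-4)*R1:  [  0  -2  -1   6 ]
R3 <- R3 - (-1)*R2:  [ 0  0  1  0 ]
Row echelon form:
[ -3  6  5  |  -18 ]
[  0  2  2  |   -6 ]
[  0  0  1  |    0 ]
Back-substitution:
x_3 = (0) / 1 = 0
x_2 = (-6 - (2)*(0)) / 2 = -3
x_1 = (-18 - (6)*(-3) - (5)*(0)) / -3 = 0

(0, -3, 0)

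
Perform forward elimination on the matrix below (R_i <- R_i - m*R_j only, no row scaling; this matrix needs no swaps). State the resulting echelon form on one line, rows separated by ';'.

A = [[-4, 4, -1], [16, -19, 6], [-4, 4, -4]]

REF = [-4 4 -1; 0 -3 2; 0 0 -3]

Forward elimination:
R2 <- R2 - (-4)*R1:  [  0  -3   2 ]
R3 <- R3 - (1)*R1:  [  0   0  -3 ]
Row echelon form:
[ -4   4  -1 ]
[  0  -3   2 ]
[  0   0  -3 ]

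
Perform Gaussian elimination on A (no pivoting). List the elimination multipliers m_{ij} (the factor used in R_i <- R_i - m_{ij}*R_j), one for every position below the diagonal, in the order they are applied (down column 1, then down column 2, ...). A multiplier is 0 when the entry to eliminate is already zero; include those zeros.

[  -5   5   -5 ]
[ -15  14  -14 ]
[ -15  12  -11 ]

multipliers: 3, 3, 3

Forward elimination:
R2 <- R2 - (3)*R1:  [  0  -1   1 ]
R3 <- R3 - (3)*R1:  [  0  -3   4 ]
R3 <- R3 - (3)*R2:  [ 0  0  1 ]
Multipliers (in order of application): m_{21} = 3, m_{31} = 3, m_{32} = 3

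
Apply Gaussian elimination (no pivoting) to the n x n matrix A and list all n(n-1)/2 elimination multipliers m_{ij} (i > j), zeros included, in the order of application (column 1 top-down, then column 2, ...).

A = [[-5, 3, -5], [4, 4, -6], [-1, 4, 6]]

multipliers: -4/5, 1/5, 17/32

Forward elimination:
R2 <- R2 - (-4/5)*R1:  [    0  32/5   -10 ]
R3 <- R3 - (1/5)*R1:  [    0  17/5     7 ]
R3 <- R3 - (17/32)*R2:  [      0       0  197/16 ]
Multipliers (in order of application): m_{21} = -4/5, m_{31} = 1/5, m_{32} = 17/32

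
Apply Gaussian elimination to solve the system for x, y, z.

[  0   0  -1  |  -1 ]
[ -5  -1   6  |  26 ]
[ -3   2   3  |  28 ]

(-5, 5, 1)

Forward elimination on [A|b]:
R1 <-> R2   (pivot in column 1 was zero)
[ -5  -1   6  26 ]
[  0   0  -1  -1 ]
[ -3   2   3  28 ]
R3 <- R3 - (3/5)*R1:  [    0  13/5  -3/5  62/5 ]
R2 <-> R3   (pivot in column 2 was zero)
[ -5    -1     6    26 ]
[  0  13/5  -3/5  62/5 ]
[  0     0    -1    -1 ]
Row echelon form:
[ -5    -1     6  |    26 ]
[  0  13/5  -3/5  |  62/5 ]
[  0     0    -1  |    -1 ]
Back-substitution:
z = (-1) / -1 = 1
y = (62/5 - (-3/5)*(1)) / (13/5) = 5
x = (26 - (-1)*(5) - (6)*(1)) / -5 = -5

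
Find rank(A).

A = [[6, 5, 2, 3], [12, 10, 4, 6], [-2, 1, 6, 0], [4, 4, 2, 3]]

Row reduction:
R2 <- R2 - (2)*R1:  [ 0  0  0  0 ]
R3 <- R3 - (-1/3)*R1:  [    0   8/3  20/3     1 ]
R4 <- R4 - (2/3)*R1:  [   0  2/3  2/3    1 ]
R2 <-> R3   (pivot in column 2 was zero)
[ 6    5     2  3 ]
[ 0  8/3  20/3  1 ]
[ 0    0     0  0 ]
[ 0  2/3   2/3  1 ]
R4 <- R4 - (1/4)*R2:  [   0    0   -1  3/4 ]
R3 <-> R4   (pivot in column 3 was zero)
[ 6    5     2    3 ]
[ 0  8/3  20/3    1 ]
[ 0    0    -1  3/4 ]
[ 0    0     0    0 ]
Row echelon form:
[ 6    5     2    3 ]
[ 0  8/3  20/3    1 ]
[ 0    0    -1  3/4 ]
[ 0    0     0    0 ]
Nonzero rows / pivot columns: 3

rank(A) = 3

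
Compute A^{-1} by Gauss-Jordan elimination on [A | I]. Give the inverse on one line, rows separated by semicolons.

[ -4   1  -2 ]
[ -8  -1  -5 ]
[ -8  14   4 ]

inverse = [11/8 -2/3 -7/48; 3/2 -2/3 -1/12; -5/2 1 1/4]

Gauss-Jordan on [A | I]:
R1 <- (1/-4)*R1:  [    1  -1/4   1/2  |  -1/4     0     0 ]
R2 <- R2 - (-8)*R1:  [  0  -3  -1  |  -2   1   0 ]
R3 <- R3 - (-8)*R1:  [  0  12   8  |  -2   0   1 ]
R2 <- (1/-3)*R2:  [    0     1   1/3  |   2/3  -1/3     0 ]
R1 <- R1 - (-1/4)*R2:  [     1      0   7/12  |  -1/12  -1/12      0 ]
R3 <- R3 - (12)*R2:  [   0    0    4  |  -10    4    1 ]
R3 <- (1/4)*R3:  [    0     0     1  |  -5/2     1   1/4 ]
R1 <- R1 - (7/12)*R3:  [     1      0      0  |   11/8   -2/3  -7/48 ]
R2 <- R2 - (1/3)*R3:  [     0      1      0  |    3/2   -2/3  -1/12 ]
Right block of [I | A^{-1}] is the inverse:
[ 11/8  -2/3  -7/48 ]
[  3/2  -2/3  -1/12 ]
[ -5/2     1    1/4 ]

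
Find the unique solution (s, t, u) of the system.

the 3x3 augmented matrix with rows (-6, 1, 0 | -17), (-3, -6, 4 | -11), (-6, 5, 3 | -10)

(3, 1, 1)

Forward elimination on [A|b]:
R2 <- R2 - (1/2)*R1:  [     0  -13/2      4   -5/2 ]
R3 <- R3 - (1)*R1:  [ 0  4  3  7 ]
R3 <- R3 - (-8/13)*R2:  [     0      0  71/13  71/13 ]
Row echelon form:
[ -6      1      0  |    -17 ]
[  0  -13/2      4  |   -5/2 ]
[  0      0  71/13  |  71/13 ]
Back-substitution:
u = (71/13) / (71/13) = 1
t = (-5/2 - (4)*(1)) / (-13/2) = 1
s = (-17 - (1)*(1)) / -6 = 3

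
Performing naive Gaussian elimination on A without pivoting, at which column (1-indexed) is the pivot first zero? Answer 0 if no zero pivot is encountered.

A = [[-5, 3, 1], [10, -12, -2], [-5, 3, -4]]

Naive forward elimination:
R2 <- R2 - (-2)*R1:  [  0  -6   0 ]
R3 <- R3 - (1)*R1:  [  0   0  -5 ]
All pivots nonzero; naive elimination completes without hitting a zero pivot.

first zero-pivot column = 0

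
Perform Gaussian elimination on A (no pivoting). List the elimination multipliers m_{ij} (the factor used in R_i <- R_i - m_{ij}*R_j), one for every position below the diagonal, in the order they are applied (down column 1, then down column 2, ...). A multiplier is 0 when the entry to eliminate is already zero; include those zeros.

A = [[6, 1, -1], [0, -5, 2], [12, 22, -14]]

multipliers: 0, 2, -4

Forward elimination:
R2: entry in column 1 is already 0 -> m_{21} = 0 (no row operation needed)
R3 <- R3 - (2)*R1:  [   0   20  -12 ]
R3 <- R3 - (-4)*R2:  [  0   0  -4 ]
Multipliers (in order of application): m_{21} = 0, m_{31} = 2, m_{32} = -4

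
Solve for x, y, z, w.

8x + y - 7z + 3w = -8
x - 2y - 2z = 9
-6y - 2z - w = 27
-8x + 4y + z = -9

Forward elimination on [A|b]:
R2 <- R2 - (1/8)*R1:  [     0  -17/8   -9/8   -3/8     10 ]
R4 <- R4 - (-1)*R1:  [   0    5   -6    3  -17 ]
R3 <- R3 - (48/17)*R2:  [      0       0   20/17    1/17  -21/17 ]
R4 <- R4 - (-40/17)*R2:  [       0        0  -147/17    36/17   111/17 ]
R4 <- R4 - (-147/20)*R3:  [      0       0       0   51/20  -51/20 ]
Row echelon form:
[ 8      1     -7      3  |      -8 ]
[ 0  -17/8   -9/8   -3/8  |      10 ]
[ 0      0  20/17   1/17  |  -21/17 ]
[ 0      0      0  51/20  |  -51/20 ]
Back-substitution:
w = (-51/20) / (51/20) = -1
z = (-21/17 - (1/17)*(-1)) / (20/17) = -1
y = (10 - (-9/8)*(-1) - (-3/8)*(-1)) / (-17/8) = -4
x = (-8 - (1)*(-4) - (-7)*(-1) - (3)*(-1)) / 8 = -1

(-1, -4, -1, -1)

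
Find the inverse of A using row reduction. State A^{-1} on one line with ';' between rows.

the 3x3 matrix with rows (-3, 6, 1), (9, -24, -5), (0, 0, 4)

inverse = [-4/3 -1/3 -1/12; -1/2 -1/6 -1/12; 0 0 1/4]

Gauss-Jordan on [A | I]:
R1 <- (1/-3)*R1:  [    1    -2  -1/3  |  -1/3     0     0 ]
R2 <- R2 - (9)*R1:  [  0  -6  -2  |   3   1   0 ]
R2 <- (1/-6)*R2:  [    0     1   1/3  |  -1/2  -1/6     0 ]
R1 <- R1 - (-2)*R2:  [    1     0   1/3  |  -4/3  -1/3     0 ]
R3 <- (1/4)*R3:  [   0    0    1  |    0    0  1/4 ]
R1 <- R1 - (1/3)*R3:  [     1      0      0  |   -4/3   -1/3  -1/12 ]
R2 <- R2 - (1/3)*R3:  [     0      1      0  |   -1/2   -1/6  -1/12 ]
Right block of [I | A^{-1}] is the inverse:
[ -4/3  -1/3  -1/12 ]
[ -1/2  -1/6  -1/12 ]
[    0     0    1/4 ]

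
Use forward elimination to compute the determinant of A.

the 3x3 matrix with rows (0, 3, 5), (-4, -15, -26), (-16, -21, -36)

Forward elimination:
R1 <-> R2   (pivot in column 1 was zero)
[  -4  -15  -26 ]
[   0    3    5 ]
[ -16  -21  -36 ]
R3 <- R3 - (4)*R1:  [  0  39  68 ]
R3 <- R3 - (13)*R2:  [ 0  0  3 ]
Upper-triangular form:
[ -4  -15  -26 ]
[  0    3    5 ]
[  0    0    3 ]
det(A) = (-1)^1 * (-4) * (3) * (3) = 36  (1 row swap -> sign -1)

det(A) = 36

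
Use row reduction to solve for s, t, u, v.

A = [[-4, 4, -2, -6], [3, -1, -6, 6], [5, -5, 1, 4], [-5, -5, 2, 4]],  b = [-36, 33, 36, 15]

(2, -3, -1, 3)

Forward elimination on [A|b]:
R2 <- R2 - (-3/4)*R1:  [     0      2  -15/2    3/2      6 ]
R3 <- R3 - (-5/4)*R1:  [    0     0  -3/2  -7/2    -9 ]
R4 <- R4 - (5/4)*R1:  [    0   -10   9/2  23/2    60 ]
R4 <- R4 - (-5)*R2:  [   0    0  -33   19   90 ]
R4 <- R4 - (22)*R3:  [   0    0    0   96  288 ]
Row echelon form:
[ -4  4     -2    -6  |  -36 ]
[  0  2  -15/2   3/2  |    6 ]
[  0  0   -3/2  -7/2  |   -9 ]
[  0  0      0    96  |  288 ]
Back-substitution:
v = (288) / 96 = 3
u = (-9 - (-7/2)*(3)) / (-3/2) = -1
t = (6 - (-15/2)*(-1) - (3/2)*(3)) / 2 = -3
s = (-36 - (4)*(-3) - (-2)*(-1) - (-6)*(3)) / -4 = 2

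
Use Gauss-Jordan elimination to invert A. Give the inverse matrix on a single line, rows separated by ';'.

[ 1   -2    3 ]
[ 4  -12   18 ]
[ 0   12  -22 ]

inverse = [3 -1/2 0; 11/2 -11/8 -3/8; 3 -3/4 -1/4]

Gauss-Jordan on [A | I]:
R2 <- R2 - (4)*R1:  [  0  -4   6  |  -4   1   0 ]
R2 <- (1/-4)*R2:  [    0     1  -3/2  |     1  -1/4     0 ]
R1 <- R1 - (-2)*R2:  [    1     0     0  |     3  -1/2     0 ]
R3 <- R3 - (12)*R2:  [   0    0   -4  |  -12    3    1 ]
R3 <- (1/-4)*R3:  [    0     0     1  |     3  -3/4  -1/4 ]
R2 <- R2 - (-3/2)*R3:  [     0      1      0  |   11/2  -11/8   -3/8 ]
Right block of [I | A^{-1}] is the inverse:
[    3   -1/2     0 ]
[ 11/2  -11/8  -3/8 ]
[    3   -3/4  -1/4 ]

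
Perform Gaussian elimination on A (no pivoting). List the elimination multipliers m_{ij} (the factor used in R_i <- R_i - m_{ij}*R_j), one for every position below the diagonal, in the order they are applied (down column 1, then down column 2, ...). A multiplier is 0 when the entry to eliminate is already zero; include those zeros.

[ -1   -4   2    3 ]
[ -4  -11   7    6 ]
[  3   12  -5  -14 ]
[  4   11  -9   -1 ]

multipliers: 4, -3, -4, 0, -1, -2

Forward elimination:
R2 <- R2 - (4)*R1:  [  0   5  -1  -6 ]
R3 <- R3 - (-3)*R1:  [  0   0   1  -5 ]
R4 <- R4 - (-4)*R1:  [  0  -5  -1  11 ]
R3: entry in column 2 is already 0 -> m_{32} = 0 (no row operation needed)
R4 <- R4 - (-1)*R2:  [  0   0  -2   5 ]
R4 <- R4 - (-2)*R3:  [  0   0   0  -5 ]
Multipliers (in order of application): m_{21} = 4, m_{31} = -3, m_{41} = -4, m_{32} = 0, m_{42} = -1, m_{43} = -2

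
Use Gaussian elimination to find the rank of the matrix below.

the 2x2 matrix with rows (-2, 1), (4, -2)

Row reduction:
R2 <- R2 - (-2)*R1:  [ 0  0 ]
Row echelon form:
[ -2  1 ]
[  0  0 ]
Nonzero rows / pivot columns: 1

rank(A) = 1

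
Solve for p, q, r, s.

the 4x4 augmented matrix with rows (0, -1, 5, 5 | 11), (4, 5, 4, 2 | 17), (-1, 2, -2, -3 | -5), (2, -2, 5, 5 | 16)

Forward elimination on [A|b]:
R1 <-> R2   (pivot in column 1 was zero)
[  4   5   4   2  17 ]
[  0  -1   5   5  11 ]
[ -1   2  -2  -3  -5 ]
[  2  -2   5   5  16 ]
R3 <- R3 - (-1/4)*R1:  [    0  13/4    -1  -5/2  -3/4 ]
R4 <- R4 - (1/2)*R1:  [    0  -9/2     3     4  15/2 ]
R3 <- R3 - (-13/4)*R2:  [    0     0  61/4  55/4    35 ]
R4 <- R4 - (9/2)*R2:  [     0      0  -39/2  -37/2    -42 ]
R4 <- R4 - (-78/61)*R3:  [      0       0       0  -56/61  168/61 ]
Row echelon form:
[ 4   5     4       2  |      17 ]
[ 0  -1     5       5  |      11 ]
[ 0   0  61/4    55/4  |      35 ]
[ 0   0     0  -56/61  |  168/61 ]
Back-substitution:
s = (168/61) / (-56/61) = -3
r = (35 - (55/4)*(-3)) / (61/4) = 5
q = (11 - (5)*(5) - (5)*(-3)) / -1 = -1
p = (17 - (5)*(-1) - (4)*(5) - (2)*(-3)) / 4 = 2

(2, -1, 5, -3)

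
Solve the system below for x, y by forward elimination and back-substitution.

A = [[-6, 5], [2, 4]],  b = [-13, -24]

Forward elimination on [A|b]:
R2 <- R2 - (-1/3)*R1:  [     0   17/3  -85/3 ]
Row echelon form:
[ -6     5  |    -13 ]
[  0  17/3  |  -85/3 ]
Back-substitution:
y = (-85/3) / (17/3) = -5
x = (-13 - (5)*(-5)) / -6 = -2

(-2, -5)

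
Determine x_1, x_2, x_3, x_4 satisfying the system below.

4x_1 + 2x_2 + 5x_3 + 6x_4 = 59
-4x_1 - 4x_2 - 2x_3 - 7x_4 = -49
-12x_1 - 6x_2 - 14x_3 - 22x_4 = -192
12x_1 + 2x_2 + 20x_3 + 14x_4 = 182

(1, 0, 5, 5)

Forward elimination on [A|b]:
R2 <- R2 - (-1)*R1:  [  0  -2   3  -1  10 ]
R3 <- R3 - (-3)*R1:  [   0    0    1   -4  -15 ]
R4 <- R4 - (3)*R1:  [  0  -4   5  -4   5 ]
R4 <- R4 - (2)*R2:  [   0    0   -1   -2  -15 ]
R4 <- R4 - (-1)*R3:  [   0    0    0   -6  -30 ]
Row echelon form:
[ 4   2  5   6  |   59 ]
[ 0  -2  3  -1  |   10 ]
[ 0   0  1  -4  |  -15 ]
[ 0   0  0  -6  |  -30 ]
Back-substitution:
x_4 = (-30) / -6 = 5
x_3 = (-15 - (-4)*(5)) / 1 = 5
x_2 = (10 - (3)*(5) - (-1)*(5)) / -2 = 0
x_1 = (59 - (2)*(0) - (5)*(5) - (6)*(5)) / 4 = 1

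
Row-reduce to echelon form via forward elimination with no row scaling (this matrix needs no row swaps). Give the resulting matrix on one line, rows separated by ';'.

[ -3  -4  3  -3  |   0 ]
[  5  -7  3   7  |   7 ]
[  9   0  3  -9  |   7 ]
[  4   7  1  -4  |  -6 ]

REF = [-3 -4 3 -3 0; 0 -41/3 8 2 7; 0 0 204/41 -810/41 35/41; 0 0 0 543/34 -1259/204]

Forward elimination:
R2 <- R2 - (-5/3)*R1:  [     0  -41/3      8      2      7 ]
R3 <- R3 - (-3)*R1:  [   0  -12   12  -18    7 ]
R4 <- R4 - (-4/3)*R1:  [   0  5/3    5   -8   -6 ]
R3 <- R3 - (36/41)*R2:  [       0        0   204/41  -810/41    35/41 ]
R4 <- R4 - (-5/41)*R2:  [       0        0   245/41  -318/41  -211/41 ]
R4 <- R4 - (245/204)*R3:  [         0          0          0     543/34  -1259/204 ]
Row echelon form:
[ -3     -4       3       -3  |          0 ]
[  0  -41/3       8        2  |          7 ]
[  0      0  204/41  -810/41  |      35/41 ]
[  0      0       0   543/34  |  -1259/204 ]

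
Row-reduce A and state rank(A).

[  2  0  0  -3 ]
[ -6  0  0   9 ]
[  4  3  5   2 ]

rank(A) = 2

Row reduction:
R2 <- R2 - (-3)*R1:  [ 0  0  0  0 ]
R3 <- R3 - (2)*R1:  [ 0  3  5  8 ]
R2 <-> R3   (pivot in column 2 was zero)
[ 2  0  0  -3 ]
[ 0  3  5   8 ]
[ 0  0  0   0 ]
Row echelon form:
[ 2  0  0  -3 ]
[ 0  3  5   8 ]
[ 0  0  0   0 ]
Nonzero rows / pivot columns: 2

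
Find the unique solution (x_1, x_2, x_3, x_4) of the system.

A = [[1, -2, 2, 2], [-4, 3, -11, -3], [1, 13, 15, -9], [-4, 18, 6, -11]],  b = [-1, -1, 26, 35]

(1, 4, 0, 3)

Forward elimination on [A|b]:
R2 <- R2 - (-4)*R1:  [  0  -5  -3   5  -5 ]
R3 <- R3 - (1)*R1:  [   0   15   13  -11   27 ]
R4 <- R4 - (-4)*R1:  [  0  10  14  -3  31 ]
R3 <- R3 - (-3)*R2:  [  0   0   4   4  12 ]
R4 <- R4 - (-2)*R2:  [  0   0   8   7  21 ]
R4 <- R4 - (2)*R3:  [  0   0   0  -1  -3 ]
Row echelon form:
[ 1  -2   2   2  |  -1 ]
[ 0  -5  -3   5  |  -5 ]
[ 0   0   4   4  |  12 ]
[ 0   0   0  -1  |  -3 ]
Back-substitution:
x_4 = (-3) / -1 = 3
x_3 = (12 - (4)*(3)) / 4 = 0
x_2 = (-5 - (-3)*(0) - (5)*(3)) / -5 = 4
x_1 = (-1 - (-2)*(4) - (2)*(0) - (2)*(3)) / 1 = 1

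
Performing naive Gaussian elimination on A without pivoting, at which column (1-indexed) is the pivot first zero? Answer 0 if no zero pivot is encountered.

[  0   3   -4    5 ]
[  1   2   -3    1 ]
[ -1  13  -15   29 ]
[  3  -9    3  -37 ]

first zero-pivot column = 1

Naive forward elimination:
Pivot entry (1,1) is zero but row 2 has 1 in column 1 -> naive elimination stops; a row interchange (e.g. R1 <-> R2) would be required here.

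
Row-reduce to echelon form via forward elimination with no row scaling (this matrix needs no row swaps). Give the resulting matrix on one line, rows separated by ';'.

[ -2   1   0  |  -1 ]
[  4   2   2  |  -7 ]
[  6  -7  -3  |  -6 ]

Forward elimination:
R2 <- R2 - (-2)*R1:  [  0   4   2  -9 ]
R3 <- R3 - (-3)*R1:  [  0  -4  -3  -9 ]
R3 <- R3 - (-1)*R2:  [   0    0   -1  -18 ]
Row echelon form:
[ -2  1   0  |   -1 ]
[  0  4   2  |   -9 ]
[  0  0  -1  |  -18 ]

REF = [-2 1 0 -1; 0 4 2 -9; 0 0 -1 -18]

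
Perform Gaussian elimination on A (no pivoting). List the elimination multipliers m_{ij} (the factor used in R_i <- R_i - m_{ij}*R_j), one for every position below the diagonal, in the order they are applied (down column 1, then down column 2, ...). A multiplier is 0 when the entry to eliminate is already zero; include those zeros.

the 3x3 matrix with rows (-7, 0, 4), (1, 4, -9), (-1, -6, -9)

Forward elimination:
R2 <- R2 - (-1/7)*R1:  [     0      4  -59/7 ]
R3 <- R3 - (1/7)*R1:  [     0     -6  -67/7 ]
R3 <- R3 - (-3/2)*R2:  [       0        0  -311/14 ]
Multipliers (in order of application): m_{21} = -1/7, m_{31} = 1/7, m_{32} = -3/2

multipliers: -1/7, 1/7, -3/2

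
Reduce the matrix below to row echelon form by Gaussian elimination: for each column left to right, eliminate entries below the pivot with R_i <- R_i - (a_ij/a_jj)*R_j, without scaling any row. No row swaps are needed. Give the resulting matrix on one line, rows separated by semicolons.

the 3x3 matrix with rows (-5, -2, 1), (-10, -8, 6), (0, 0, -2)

REF = [-5 -2 1; 0 -4 4; 0 0 -2]

Forward elimination:
R2 <- R2 - (2)*R1:  [  0  -4   4 ]
Row echelon form:
[ -5  -2   1 ]
[  0  -4   4 ]
[  0   0  -2 ]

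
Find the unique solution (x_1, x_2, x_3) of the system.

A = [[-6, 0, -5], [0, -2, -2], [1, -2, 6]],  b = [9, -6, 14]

Forward elimination on [A|b]:
R3 <- R3 - (-1/6)*R1:  [    0    -2  31/6  31/2 ]
R3 <- R3 - (1)*R2:  [    0     0  43/6  43/2 ]
Row echelon form:
[ -6   0    -5  |     9 ]
[  0  -2    -2  |    -6 ]
[  0   0  43/6  |  43/2 ]
Back-substitution:
x_3 = (43/2) / (43/6) = 3
x_2 = (-6 - (-2)*(3)) / -2 = 0
x_1 = (9 - (-5)*(3)) / -6 = -4

(-4, 0, 3)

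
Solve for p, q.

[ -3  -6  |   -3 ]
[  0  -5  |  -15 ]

(-5, 3)

Forward elimination on [A|b]:
Row echelon form:
[ -3  -6  |   -3 ]
[  0  -5  |  -15 ]
Back-substitution:
q = (-15) / -5 = 3
p = (-3 - (-6)*(3)) / -3 = -5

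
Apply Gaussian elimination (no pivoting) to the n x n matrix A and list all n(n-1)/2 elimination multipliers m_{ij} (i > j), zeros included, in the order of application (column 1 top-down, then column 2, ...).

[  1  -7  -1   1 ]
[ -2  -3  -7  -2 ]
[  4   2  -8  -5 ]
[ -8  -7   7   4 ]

multipliers: -2, 4, -8, -30/17, 63/17, -275/169

Forward elimination:
R2 <- R2 - (-2)*R1:  [   0  -17   -9    0 ]
R3 <- R3 - (4)*R1:  [  0  30  -4  -9 ]
R4 <- R4 - (-8)*R1:  [   0  -63   -1   12 ]
R3 <- R3 - (-30/17)*R2:  [       0        0  -338/17       -9 ]
R4 <- R4 - (63/17)*R2:  [      0       0  550/17      12 ]
R4 <- R4 - (-275/169)*R3:  [        0         0         0  -447/169 ]
Multipliers (in order of application): m_{21} = -2, m_{31} = 4, m_{41} = -8, m_{32} = -30/17, m_{42} = 63/17, m_{43} = -275/169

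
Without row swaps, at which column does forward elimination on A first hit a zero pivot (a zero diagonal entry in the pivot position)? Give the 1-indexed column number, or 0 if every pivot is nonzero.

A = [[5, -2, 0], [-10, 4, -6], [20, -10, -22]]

Naive forward elimination:
R2 <- R2 - (-2)*R1:  [  0   0  -6 ]
R3 <- R3 - (4)*R1:  [   0   -2  -22 ]
Matrix at this point:
[ 5  -2    0 ]
[ 0   0   -6 ]
[ 0  -2  -22 ]
Pivot entry (2,2) is zero but row 3 has -2 in column 2 -> naive elimination stops; a row interchange (e.g. R2 <-> R3) would be required here.

first zero-pivot column = 2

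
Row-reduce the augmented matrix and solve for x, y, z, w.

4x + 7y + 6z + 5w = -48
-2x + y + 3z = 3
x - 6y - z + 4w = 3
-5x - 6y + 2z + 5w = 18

(-3, -3, 0, -3)

Forward elimination on [A|b]:
R2 <- R2 - (-1/2)*R1:  [   0  9/2    6  5/2  -21 ]
R3 <- R3 - (1/4)*R1:  [     0  -31/4   -5/2   11/4     15 ]
R4 <- R4 - (-5/4)*R1:  [    0  11/4  19/2  45/4   -42 ]
R3 <- R3 - (-31/18)*R2:  [      0       0    47/6  127/18  -127/6 ]
R4 <- R4 - (11/18)*R2:  [      0       0    35/6  175/18  -175/6 ]
R4 <- R4 - (35/47)*R3:  [       0        0        0   210/47  -630/47 ]
Row echelon form:
[ 4    7     6       5  |      -48 ]
[ 0  9/2     6     5/2  |      -21 ]
[ 0    0  47/6  127/18  |   -127/6 ]
[ 0    0     0  210/47  |  -630/47 ]
Back-substitution:
w = (-630/47) / (210/47) = -3
z = (-127/6 - (127/18)*(-3)) / (47/6) = 0
y = (-21 - (6)*(0) - (5/2)*(-3)) / (9/2) = -3
x = (-48 - (7)*(-3) - (6)*(0) - (5)*(-3)) / 4 = -3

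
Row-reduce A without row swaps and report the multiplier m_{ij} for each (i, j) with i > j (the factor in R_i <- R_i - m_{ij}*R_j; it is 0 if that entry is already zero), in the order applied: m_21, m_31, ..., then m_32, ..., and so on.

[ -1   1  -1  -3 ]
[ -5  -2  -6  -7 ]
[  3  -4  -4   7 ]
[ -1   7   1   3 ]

multipliers: 5, -3, 1, 1/7, -6/7, -1/6

Forward elimination:
R2 <- R2 - (5)*R1:  [  0  -7  -1   8 ]
R3 <- R3 - (-3)*R1:  [  0  -1  -7  -2 ]
R4 <- R4 - (1)*R1:  [ 0  6  2  6 ]
R3 <- R3 - (1/7)*R2:  [     0      0  -48/7  -22/7 ]
R4 <- R4 - (-6/7)*R2:  [    0     0   8/7  90/7 ]
R4 <- R4 - (-1/6)*R3:  [    0     0     0  37/3 ]
Multipliers (in order of application): m_{21} = 5, m_{31} = -3, m_{41} = 1, m_{32} = 1/7, m_{42} = -6/7, m_{43} = -1/6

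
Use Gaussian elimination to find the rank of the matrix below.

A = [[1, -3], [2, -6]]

Row reduction:
R2 <- R2 - (2)*R1:  [ 0  0 ]
Row echelon form:
[ 1  -3 ]
[ 0   0 ]
Nonzero rows / pivot columns: 1

rank(A) = 1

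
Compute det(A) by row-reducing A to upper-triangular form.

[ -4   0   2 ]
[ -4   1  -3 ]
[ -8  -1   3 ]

det(A) = 24

Forward elimination:
R2 <- R2 - (1)*R1:  [  0   1  -5 ]
R3 <- R3 - (2)*R1:  [  0  -1  -1 ]
R3 <- R3 - (-1)*R2:  [  0   0  -6 ]
Upper-triangular form:
[ -4  0   2 ]
[  0  1  -5 ]
[  0  0  -6 ]
det(A) = (-1)^0 * (-4) * (1) * (-6) = 24  (0 row swaps -> sign +1)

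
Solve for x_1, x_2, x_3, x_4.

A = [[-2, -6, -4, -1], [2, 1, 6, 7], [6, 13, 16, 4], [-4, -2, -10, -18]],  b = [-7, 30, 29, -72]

Forward elimination on [A|b]:
R2 <- R2 - (-1)*R1:  [  0  -5   2   6  23 ]
R3 <- R3 - (-3)*R1:  [  0  -5   4   1   8 ]
R4 <- R4 - (2)*R1:  [   0   10   -2  -16  -58 ]
R3 <- R3 - (1)*R2:  [   0    0    2   -5  -15 ]
R4 <- R4 - (-2)*R2:  [   0    0    2   -4  -12 ]
R4 <- R4 - (1)*R3:  [ 0  0  0  1  3 ]
Row echelon form:
[ -2  -6  -4  -1  |   -7 ]
[  0  -5   2   6  |   23 ]
[  0   0   2  -5  |  -15 ]
[  0   0   0   1  |    3 ]
Back-substitution:
x_4 = (3) / 1 = 3
x_3 = (-15 - (-5)*(3)) / 2 = 0
x_2 = (23 - (2)*(0) - (6)*(3)) / -5 = -1
x_1 = (-7 - (-6)*(-1) - (-4)*(0) - (-1)*(3)) / -2 = 5

(5, -1, 0, 3)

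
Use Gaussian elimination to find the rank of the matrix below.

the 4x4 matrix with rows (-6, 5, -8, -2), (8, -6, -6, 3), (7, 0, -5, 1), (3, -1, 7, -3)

Row reduction:
R2 <- R2 - (-4/3)*R1:  [     0    2/3  -50/3    1/3 ]
R3 <- R3 - (-7/6)*R1:  [     0   35/6  -43/3   -4/3 ]
R4 <- R4 - (-1/2)*R1:  [   0  3/2    3   -4 ]
R3 <- R3 - (35/4)*R2:  [     0      0  263/2  -17/4 ]
R4 <- R4 - (9/4)*R2:  [     0      0   81/2  -19/4 ]
R4 <- R4 - (81/263)*R3:  [        0         0         0  -905/263 ]
Row echelon form:
[ -6    5     -8        -2 ]
[  0  2/3  -50/3       1/3 ]
[  0    0  263/2     -17/4 ]
[  0    0      0  -905/263 ]
Nonzero rows / pivot columns: 4

rank(A) = 4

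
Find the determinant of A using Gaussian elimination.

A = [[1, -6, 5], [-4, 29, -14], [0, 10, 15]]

Forward elimination:
R2 <- R2 - (-4)*R1:  [ 0  5  6 ]
R3 <- R3 - (2)*R2:  [ 0  0  3 ]
Upper-triangular form:
[ 1  -6  5 ]
[ 0   5  6 ]
[ 0   0  3 ]
det(A) = (-1)^0 * (1) * (5) * (3) = 15  (0 row swaps -> sign +1)

det(A) = 15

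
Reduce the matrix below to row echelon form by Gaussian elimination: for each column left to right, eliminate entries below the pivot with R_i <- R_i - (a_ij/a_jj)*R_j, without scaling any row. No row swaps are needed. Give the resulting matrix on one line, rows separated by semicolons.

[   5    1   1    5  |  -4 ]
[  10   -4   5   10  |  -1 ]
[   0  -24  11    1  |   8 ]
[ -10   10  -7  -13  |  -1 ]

Forward elimination:
R2 <- R2 - (2)*R1:  [  0  -6   3   0   7 ]
R4 <- R4 - (-2)*R1:  [  0  12  -5  -3  -9 ]
R3 <- R3 - (4)*R2:  [   0    0   -1    1  -20 ]
R4 <- R4 - (-2)*R2:  [  0   0   1  -3   5 ]
R4 <- R4 - (-1)*R3:  [   0    0    0   -2  -15 ]
Row echelon form:
[ 5   1   1   5  |   -4 ]
[ 0  -6   3   0  |    7 ]
[ 0   0  -1   1  |  -20 ]
[ 0   0   0  -2  |  -15 ]

REF = [5 1 1 5 -4; 0 -6 3 0 7; 0 0 -1 1 -20; 0 0 0 -2 -15]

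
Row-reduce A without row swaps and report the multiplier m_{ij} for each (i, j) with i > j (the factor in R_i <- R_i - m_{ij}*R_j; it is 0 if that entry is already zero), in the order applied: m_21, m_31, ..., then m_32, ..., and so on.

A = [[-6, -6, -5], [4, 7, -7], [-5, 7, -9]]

Forward elimination:
R2 <- R2 - (-2/3)*R1:  [     0      3  -31/3 ]
R3 <- R3 - (5/6)*R1:  [     0     12  -29/6 ]
R3 <- R3 - (4)*R2:  [    0     0  73/2 ]
Multipliers (in order of application): m_{21} = -2/3, m_{31} = 5/6, m_{32} = 4

multipliers: -2/3, 5/6, 4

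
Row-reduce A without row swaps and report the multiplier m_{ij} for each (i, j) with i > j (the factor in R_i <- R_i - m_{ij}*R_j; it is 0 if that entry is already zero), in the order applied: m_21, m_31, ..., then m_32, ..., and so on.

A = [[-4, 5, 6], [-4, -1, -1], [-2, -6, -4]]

multipliers: 1, 1/2, 17/12

Forward elimination:
R2 <- R2 - (1)*R1:  [  0  -6  -7 ]
R3 <- R3 - (1/2)*R1:  [     0  -17/2     -7 ]
R3 <- R3 - (17/12)*R2:  [     0      0  35/12 ]
Multipliers (in order of application): m_{21} = 1, m_{31} = 1/2, m_{32} = 17/12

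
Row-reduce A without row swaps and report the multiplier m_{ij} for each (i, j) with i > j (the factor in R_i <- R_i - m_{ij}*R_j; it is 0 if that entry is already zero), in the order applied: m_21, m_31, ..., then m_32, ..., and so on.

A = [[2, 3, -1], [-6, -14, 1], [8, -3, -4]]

multipliers: -3, 4, 3

Forward elimination:
R2 <- R2 - (-3)*R1:  [  0  -5  -2 ]
R3 <- R3 - (4)*R1:  [   0  -15    0 ]
R3 <- R3 - (3)*R2:  [ 0  0  6 ]
Multipliers (in order of application): m_{21} = -3, m_{31} = 4, m_{32} = 3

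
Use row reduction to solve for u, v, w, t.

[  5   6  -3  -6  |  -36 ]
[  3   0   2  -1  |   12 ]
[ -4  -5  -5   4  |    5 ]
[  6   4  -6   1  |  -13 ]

Forward elimination on [A|b]:
R2 <- R2 - (3/5)*R1:  [     0  -18/5   19/5   13/5  168/5 ]
R3 <- R3 - (-4/5)*R1:  [      0    -1/5   -37/5    -4/5  -119/5 ]
R4 <- R4 - (6/5)*R1:  [     0  -16/5  -12/5   41/5  151/5 ]
R3 <- R3 - (1/18)*R2:  [       0        0  -137/18   -17/18    -77/3 ]
R4 <- R4 - (8/9)*R2:  [     0      0  -52/9   53/9    1/3 ]
R4 <- R4 - (104/137)*R3:  [        0         0         0   905/137  2715/137 ]
Row echelon form:
[ 5      6       -3       -6  |       -36 ]
[ 0  -18/5     19/5     13/5  |     168/5 ]
[ 0      0  -137/18   -17/18  |     -77/3 ]
[ 0      0        0  905/137  |  2715/137 ]
Back-substitution:
t = (2715/137) / (905/137) = 3
w = (-77/3 - (-17/18)*(3)) / (-137/18) = 3
v = (168/5 - (19/5)*(3) - (13/5)*(3)) / (-18/5) = -4
u = (-36 - (6)*(-4) - (-3)*(3) - (-6)*(3)) / 5 = 3

(3, -4, 3, 3)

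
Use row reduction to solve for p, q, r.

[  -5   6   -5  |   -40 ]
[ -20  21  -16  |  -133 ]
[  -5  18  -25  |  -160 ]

(-1, -5, 3)

Forward elimination on [A|b]:
R2 <- R2 - (4)*R1:  [  0  -3   4  27 ]
R3 <- R3 - (1)*R1:  [    0    12   -20  -120 ]
R3 <- R3 - (-4)*R2:  [   0    0   -4  -12 ]
Row echelon form:
[ -5   6  -5  |  -40 ]
[  0  -3   4  |   27 ]
[  0   0  -4  |  -12 ]
Back-substitution:
r = (-12) / -4 = 3
q = (27 - (4)*(3)) / -3 = -5
p = (-40 - (6)*(-5) - (-5)*(3)) / -5 = -1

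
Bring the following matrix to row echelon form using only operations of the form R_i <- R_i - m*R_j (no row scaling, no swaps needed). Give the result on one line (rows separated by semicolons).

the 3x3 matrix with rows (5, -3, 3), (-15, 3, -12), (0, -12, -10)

Forward elimination:
R2 <- R2 - (-3)*R1:  [  0  -6  -3 ]
R3 <- R3 - (2)*R2:  [  0   0  -4 ]
Row echelon form:
[ 5  -3   3 ]
[ 0  -6  -3 ]
[ 0   0  -4 ]

REF = [5 -3 3; 0 -6 -3; 0 0 -4]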